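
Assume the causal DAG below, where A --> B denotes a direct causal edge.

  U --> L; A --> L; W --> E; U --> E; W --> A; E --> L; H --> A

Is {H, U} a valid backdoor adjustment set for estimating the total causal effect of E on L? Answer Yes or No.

No

Backdoor paths from E to L (paths whose first edge points into E):
  P1: E <- U -> L
  P2: E <- W -> A -> L
Condition 1 (no descendant of E in the set): holds — descendants of E are {L}; none are in {H, U}.
Condition 2 (every backdoor path blocked by {H, U}):
  P1: blocked at fork node U ∈ conditioning set.
  P2: open — no interior node is in the conditioning set.
{H, U} does not satisfy the backdoor criterion.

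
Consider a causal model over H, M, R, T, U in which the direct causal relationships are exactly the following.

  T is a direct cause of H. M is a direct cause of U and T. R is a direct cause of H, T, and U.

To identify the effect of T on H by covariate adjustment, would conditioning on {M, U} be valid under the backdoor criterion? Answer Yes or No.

Backdoor paths from T to H (paths whose first edge points into T):
  P1: T <- R -> H
  P2: T <- M -> U <- R -> H
Condition 1 (no descendant of T in the set): holds — descendants of T are {H}; none are in {M, U}.
Condition 2 (every backdoor path blocked by {M, U}):
  P1: open — no interior node is in the conditioning set.
  P2: blocked at fork node M ∈ conditioning set.
{M, U} does not satisfy the backdoor criterion.

No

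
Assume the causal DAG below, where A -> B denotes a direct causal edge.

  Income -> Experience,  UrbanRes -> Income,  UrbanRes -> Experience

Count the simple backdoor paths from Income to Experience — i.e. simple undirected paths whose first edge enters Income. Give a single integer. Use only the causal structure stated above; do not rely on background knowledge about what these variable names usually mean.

1

A backdoor path from Income to Experience is any simple undirected path whose first edge points into Income (i.e. leaves Income via a parent).
Parents of Income: {UrbanRes}.
Enumerating:
  P1: Income <- UrbanRes -> Experience
That exhausts the simple backdoor paths. Count: 1.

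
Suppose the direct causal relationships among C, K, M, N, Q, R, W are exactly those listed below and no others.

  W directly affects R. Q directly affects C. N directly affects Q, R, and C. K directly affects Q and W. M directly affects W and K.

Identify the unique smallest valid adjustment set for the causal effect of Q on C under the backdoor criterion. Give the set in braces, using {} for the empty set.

{N}

Variables eligible for adjustment (non-descendants of Q, excluding Q and C): {K, M, N, R, W}.
Backdoor paths from Q to C:
  P1: Q <- K <- M -> W -> R <- N -> C
  P2: Q <- K -> W -> R <- N -> C
  P3: Q <- N -> C
The empty set is not sufficient: P3 (Q <- N -> C) has no collider blocking it and no conditioned non-collider, so it is open.
Try {N}:
  P1: blocked at collider R (neither it nor any descendant is in the conditioning set).
  P2: blocked at collider R (neither it nor any descendant is in the conditioning set).
  P3: blocked at fork node N ∈ conditioning set.
{N} contains no descendant of Q and blocks every backdoor path.
No other singleton works — e.g. {M} leaves P3 open — so {N} is the unique smallest valid adjustment set.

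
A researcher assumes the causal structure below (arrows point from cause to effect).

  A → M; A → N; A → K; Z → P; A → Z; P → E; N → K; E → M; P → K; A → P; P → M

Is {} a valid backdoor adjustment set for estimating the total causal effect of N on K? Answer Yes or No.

No

Backdoor paths from N to K (paths whose first edge points into N):
  P1: N <- A -> Z -> P -> K
  P2: N <- A -> P -> K
  P3: N <- A -> M <- P -> K
  P4: N <- A -> M <- E <- P -> K
  P5: N <- A -> K
Condition 1 (no descendant of N in the set): holds — descendants of N are {K}; none are in {}.
Condition 2 (every backdoor path blocked by {}):
  P1: open — no interior node is in the conditioning set.
  P2: open — no interior node is in the conditioning set.
  P3: blocked at collider M (neither it nor any descendant is in the conditioning set).
  P4: blocked at collider M (neither it nor any descendant is in the conditioning set).
  P5: open — no interior node is in the conditioning set.
{} does not satisfy the backdoor criterion.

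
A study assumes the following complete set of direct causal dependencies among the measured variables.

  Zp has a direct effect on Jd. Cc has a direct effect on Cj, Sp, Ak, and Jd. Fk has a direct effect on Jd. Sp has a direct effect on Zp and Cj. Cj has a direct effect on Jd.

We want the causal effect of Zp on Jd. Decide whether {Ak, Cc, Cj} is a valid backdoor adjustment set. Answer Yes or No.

Backdoor paths from Zp to Jd (paths whose first edge points into Zp):
  P1: Zp <- Sp <- Cc -> Cj -> Jd
  P2: Zp <- Sp <- Cc -> Jd
  P3: Zp <- Sp -> Cj <- Cc -> Jd
  P4: Zp <- Sp -> Cj -> Jd
Condition 1 (no descendant of Zp in the set): holds — descendants of Zp are {Jd}; none are in {Ak, Cc, Cj}.
Condition 2 (every backdoor path blocked by {Ak, Cc, Cj}):
  P1: blocked at fork node Cc ∈ conditioning set.
  P2: blocked at fork node Cc ∈ conditioning set.
  P3: blocked at fork node Cc ∈ conditioning set.
  P4: blocked at chain node Cj ∈ conditioning set.
{Ak, Cc, Cj} satisfies the backdoor criterion.

Yes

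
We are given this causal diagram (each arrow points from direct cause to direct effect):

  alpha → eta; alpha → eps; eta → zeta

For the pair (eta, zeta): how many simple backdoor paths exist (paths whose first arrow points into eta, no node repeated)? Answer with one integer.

0

A backdoor path from eta to zeta is any simple undirected path whose first edge points into eta (i.e. leaves eta via a parent).
Parents of eta: {alpha}.
No simple path from any parent of eta reaches zeta without revisiting eta, so there are no backdoor paths.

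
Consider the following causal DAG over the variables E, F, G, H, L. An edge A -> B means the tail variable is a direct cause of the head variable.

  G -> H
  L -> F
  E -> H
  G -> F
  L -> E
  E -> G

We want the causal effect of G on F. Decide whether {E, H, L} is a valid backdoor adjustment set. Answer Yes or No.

Backdoor paths from G to F (paths whose first edge points into G):
  P1: G <- E <- L -> F
Condition 1 (no descendant of G in the set): FAILS — H is a descendant of G.
Condition 2 (every backdoor path blocked by {E, H, L}):
  P1: blocked at chain node E ∈ conditioning set.
{E, H, L} does not satisfy the backdoor criterion.

No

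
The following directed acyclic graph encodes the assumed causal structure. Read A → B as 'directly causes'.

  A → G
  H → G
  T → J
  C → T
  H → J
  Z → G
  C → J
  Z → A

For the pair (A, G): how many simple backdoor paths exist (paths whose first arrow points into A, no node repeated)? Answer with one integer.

1

A backdoor path from A to G is any simple undirected path whose first edge points into A (i.e. leaves A via a parent).
Parents of A: {Z}.
Enumerating:
  P1: A <- Z -> G
That exhausts the simple backdoor paths. Count: 1.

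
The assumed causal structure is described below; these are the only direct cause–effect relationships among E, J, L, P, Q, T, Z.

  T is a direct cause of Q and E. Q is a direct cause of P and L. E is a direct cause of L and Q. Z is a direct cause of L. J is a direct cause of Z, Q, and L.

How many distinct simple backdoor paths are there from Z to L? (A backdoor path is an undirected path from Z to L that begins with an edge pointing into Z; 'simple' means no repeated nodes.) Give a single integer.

A backdoor path from Z to L is any simple undirected path whose first edge points into Z (i.e. leaves Z via a parent).
Parents of Z: {J}.
Enumerating:
  P1: Z <- J -> Q <- T -> E -> L
  P2: Z <- J -> Q <- E -> L
  P3: Z <- J -> Q -> L
  P4: Z <- J -> L
That exhausts the simple backdoor paths. Count: 4.

4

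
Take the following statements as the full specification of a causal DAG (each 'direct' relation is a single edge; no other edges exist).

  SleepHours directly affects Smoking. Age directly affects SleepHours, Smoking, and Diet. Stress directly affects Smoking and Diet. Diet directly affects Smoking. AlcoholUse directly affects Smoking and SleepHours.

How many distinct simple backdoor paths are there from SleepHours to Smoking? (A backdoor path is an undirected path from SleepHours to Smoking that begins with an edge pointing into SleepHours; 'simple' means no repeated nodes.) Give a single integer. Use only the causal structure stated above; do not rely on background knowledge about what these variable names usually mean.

A backdoor path from SleepHours to Smoking is any simple undirected path whose first edge points into SleepHours (i.e. leaves SleepHours via a parent).
Parents of SleepHours: {Age, AlcoholUse}.
Enumerating:
  P1: SleepHours <- AlcoholUse -> Smoking
  P2: SleepHours <- Age -> Diet <- Stress -> Smoking
  P3: SleepHours <- Age -> Diet -> Smoking
  P4: SleepHours <- Age -> Smoking
That exhausts the simple backdoor paths. Count: 4.

4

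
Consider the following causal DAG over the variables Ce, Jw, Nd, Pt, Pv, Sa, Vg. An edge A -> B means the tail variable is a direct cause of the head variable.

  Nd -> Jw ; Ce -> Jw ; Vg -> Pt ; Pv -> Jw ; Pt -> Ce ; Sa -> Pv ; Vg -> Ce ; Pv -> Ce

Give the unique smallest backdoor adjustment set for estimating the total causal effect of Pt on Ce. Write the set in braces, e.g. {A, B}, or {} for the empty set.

{Vg}

Variables eligible for adjustment (non-descendants of Pt, excluding Pt and Ce): {Nd, Pv, Sa, Vg}.
Backdoor paths from Pt to Ce:
  P1: Pt <- Vg -> Ce
The empty set is not sufficient: P1 (Pt <- Vg -> Ce) has no collider blocking it and no conditioned non-collider, so it is open.
Try {Vg}:
  P1: blocked at fork node Vg ∈ conditioning set.
{Vg} contains no descendant of Pt and blocks every backdoor path.
No other singleton works — e.g. {Sa} leaves P1 open — so {Vg} is the unique smallest valid adjustment set.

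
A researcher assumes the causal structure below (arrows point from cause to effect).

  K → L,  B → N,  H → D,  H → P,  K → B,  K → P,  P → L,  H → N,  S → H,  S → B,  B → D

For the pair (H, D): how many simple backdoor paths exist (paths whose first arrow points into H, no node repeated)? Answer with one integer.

A backdoor path from H to D is any simple undirected path whose first edge points into H (i.e. leaves H via a parent).
Parents of H: {S}.
Enumerating:
  P1: H <- S -> B -> D
That exhausts the simple backdoor paths. Count: 1.

1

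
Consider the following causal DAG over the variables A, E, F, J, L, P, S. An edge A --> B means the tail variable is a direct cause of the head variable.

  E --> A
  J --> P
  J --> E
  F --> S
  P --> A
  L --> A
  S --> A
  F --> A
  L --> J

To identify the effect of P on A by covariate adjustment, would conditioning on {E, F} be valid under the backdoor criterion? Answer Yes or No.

No

Backdoor paths from P to A (paths whose first edge points into P):
  P1: P <- J <- L -> A
  P2: P <- J -> E -> A
Condition 1 (no descendant of P in the set): holds — descendants of P are {A}; none are in {E, F}.
Condition 2 (every backdoor path blocked by {E, F}):
  P1: open — no interior node is in the conditioning set.
  P2: blocked at chain node E ∈ conditioning set.
{E, F} does not satisfy the backdoor criterion.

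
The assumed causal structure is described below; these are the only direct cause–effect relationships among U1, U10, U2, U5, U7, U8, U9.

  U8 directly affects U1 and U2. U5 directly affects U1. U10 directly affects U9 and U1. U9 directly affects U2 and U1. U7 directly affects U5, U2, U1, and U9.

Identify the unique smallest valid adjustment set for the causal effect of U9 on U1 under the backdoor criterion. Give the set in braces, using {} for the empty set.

{U10, U7}

Variables eligible for adjustment (non-descendants of U9, excluding U9 and U1): {U10, U5, U7, U8}.
Backdoor paths from U9 to U1:
  P1: U9 <- U7 -> U2 <- U8 -> U1
  P2: U9 <- U7 -> U5 -> U1
  P3: U9 <- U7 -> U1
  P4: U9 <- U10 -> U1
The empty set is not sufficient: P2 (U9 <- U7 -> U5 -> U1) has no collider blocking it and no conditioned non-collider, so it is open.
Try {U10, U7}:
  P1: blocked at fork node U7 ∈ conditioning set.
  P2: blocked at fork node U7 ∈ conditioning set.
  P3: blocked at fork node U7 ∈ conditioning set.
  P4: blocked at fork node U10 ∈ conditioning set.
{U10, U7} contains no descendant of U9 and blocks every backdoor path.
Every element of {U10, U7} is needed (dropping U10 leaves P4 open; dropping U7 leaves P2 open), so no proper subset is valid.
Among all size-2 subsets of the eligible variables, only {U10, U7} blocks every backdoor path, so it is the unique smallest valid adjustment set.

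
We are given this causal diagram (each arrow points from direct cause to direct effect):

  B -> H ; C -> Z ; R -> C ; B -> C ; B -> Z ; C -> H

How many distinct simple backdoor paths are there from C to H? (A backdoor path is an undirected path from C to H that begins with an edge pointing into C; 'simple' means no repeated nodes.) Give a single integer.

1

A backdoor path from C to H is any simple undirected path whose first edge points into C (i.e. leaves C via a parent).
Parents of C: {B, R}.
Enumerating:
  P1: C <- B -> H
That exhausts the simple backdoor paths. Count: 1.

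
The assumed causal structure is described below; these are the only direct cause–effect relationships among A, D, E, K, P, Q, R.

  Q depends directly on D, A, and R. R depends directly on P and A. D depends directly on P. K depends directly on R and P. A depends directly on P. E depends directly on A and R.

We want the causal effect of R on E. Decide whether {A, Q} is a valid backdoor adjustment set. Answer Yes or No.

Backdoor paths from R to E (paths whose first edge points into R):
  P1: R <- P -> D -> Q <- A -> E
  P2: R <- P -> A -> E
  P3: R <- A -> E
Condition 1 (no descendant of R in the set): FAILS — Q is a descendant of R.
Condition 2 (every backdoor path blocked by {A, Q}):
  P1: blocked at fork node A ∈ conditioning set.
  P2: blocked at chain node A ∈ conditioning set.
  P3: blocked at fork node A ∈ conditioning set.
{A, Q} does not satisfy the backdoor criterion.

No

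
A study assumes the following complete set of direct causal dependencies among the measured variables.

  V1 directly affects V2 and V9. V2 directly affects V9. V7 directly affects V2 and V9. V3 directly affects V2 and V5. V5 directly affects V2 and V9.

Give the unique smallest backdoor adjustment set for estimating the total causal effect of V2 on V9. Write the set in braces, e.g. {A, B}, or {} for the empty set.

{V1, V5, V7}

Variables eligible for adjustment (non-descendants of V2, excluding V2 and V9): {V1, V3, V5, V7}.
Backdoor paths from V2 to V9:
  P1: V2 <- V3 -> V5 -> V9
  P2: V2 <- V1 -> V9
  P3: V2 <- V5 -> V9
  P4: V2 <- V7 -> V9
The empty set is not sufficient: P1 (V2 <- V3 -> V5 -> V9) has no collider blocking it and no conditioned non-collider, so it is open.
Try {V1, V5, V7}:
  P1: blocked at chain node V5 ∈ conditioning set.
  P2: blocked at fork node V1 ∈ conditioning set.
  P3: blocked at fork node V5 ∈ conditioning set.
  P4: blocked at fork node V7 ∈ conditioning set.
{V1, V5, V7} contains no descendant of V2 and blocks every backdoor path.
Every element of {V1, V5, V7} is needed (dropping V1 leaves P2 open; dropping V5 leaves P1 open; dropping V7 leaves P4 open), so no proper subset is valid.
Among all size-3 subsets of the eligible variables, only {V1, V5, V7} blocks every backdoor path, so it is the unique smallest valid adjustment set.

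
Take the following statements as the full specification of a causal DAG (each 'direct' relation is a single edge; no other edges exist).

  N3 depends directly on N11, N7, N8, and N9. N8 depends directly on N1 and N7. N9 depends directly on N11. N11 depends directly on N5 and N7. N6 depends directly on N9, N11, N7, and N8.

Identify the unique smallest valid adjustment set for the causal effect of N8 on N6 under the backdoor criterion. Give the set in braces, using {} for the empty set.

Variables eligible for adjustment (non-descendants of N8, excluding N8 and N6): {N1, N11, N5, N7, N9}.
Backdoor paths from N8 to N6:
  P1: N8 <- N7 -> N11 -> N9 -> N6
  P2: N8 <- N7 -> N11 -> N6
  P3: N8 <- N7 -> N11 -> N3 <- N9 -> N6
  P4: N8 <- N7 -> N6
  P5: N8 <- N7 -> N3 <- N11 -> N9 -> N6
  P6: N8 <- N7 -> N3 <- N11 -> N6
  P7: N8 <- N7 -> N3 <- N9 <- N11 -> N6
  P8: N8 <- N7 -> N3 <- N9 -> N6
The empty set is not sufficient: P1 (N8 <- N7 -> N11 -> N9 -> N6) has no collider blocking it and no conditioned non-collider, so it is open.
Try {N7}:
  P1: blocked at fork node N7 ∈ conditioning set.
  P2: blocked at fork node N7 ∈ conditioning set.
  P3: blocked at fork node N7 ∈ conditioning set.
  P4: blocked at fork node N7 ∈ conditioning set.
  P5: blocked at fork node N7 ∈ conditioning set.
  P6: blocked at fork node N7 ∈ conditioning set.
  P7: blocked at fork node N7 ∈ conditioning set.
  P8: blocked at fork node N7 ∈ conditioning set.
{N7} contains no descendant of N8 and blocks every backdoor path.
No other singleton works — e.g. {N1} leaves P1 open — so {N7} is the unique smallest valid adjustment set.

{N7}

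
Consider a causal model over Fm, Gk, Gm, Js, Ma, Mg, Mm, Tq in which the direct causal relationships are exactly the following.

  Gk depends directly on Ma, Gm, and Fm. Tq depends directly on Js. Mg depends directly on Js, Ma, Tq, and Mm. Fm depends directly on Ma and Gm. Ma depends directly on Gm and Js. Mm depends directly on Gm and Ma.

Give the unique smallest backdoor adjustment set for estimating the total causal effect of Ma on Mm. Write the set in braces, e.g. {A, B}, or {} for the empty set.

{Gm}

Variables eligible for adjustment (non-descendants of Ma, excluding Ma and Mm): {Gm, Js, Tq}.
Backdoor paths from Ma to Mm:
  P1: Ma <- Js -> Tq -> Mg <- Mm
  P2: Ma <- Js -> Mg <- Mm
  P3: Ma <- Gm -> Mm
The empty set is not sufficient: P3 (Ma <- Gm -> Mm) has no collider blocking it and no conditioned non-collider, so it is open.
Try {Gm}:
  P1: blocked at collider Mg (neither it nor any descendant is in the conditioning set).
  P2: blocked at collider Mg (neither it nor any descendant is in the conditioning set).
  P3: blocked at fork node Gm ∈ conditioning set.
{Gm} contains no descendant of Ma and blocks every backdoor path.
No other singleton works — e.g. {Js} leaves P3 open — so {Gm} is the unique smallest valid adjustment set.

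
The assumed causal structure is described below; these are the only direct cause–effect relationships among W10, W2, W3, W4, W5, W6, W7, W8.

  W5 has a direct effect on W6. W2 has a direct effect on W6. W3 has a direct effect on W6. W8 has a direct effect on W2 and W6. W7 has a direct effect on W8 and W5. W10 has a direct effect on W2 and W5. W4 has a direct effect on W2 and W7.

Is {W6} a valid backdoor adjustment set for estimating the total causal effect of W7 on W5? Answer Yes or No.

No

Backdoor paths from W7 to W5 (paths whose first edge points into W7):
  P1: W7 <- W4 -> W2 <- W10 -> W5
  P2: W7 <- W4 -> W2 <- W8 -> W6 <- W5
  P3: W7 <- W4 -> W2 -> W6 <- W5
Condition 1 (no descendant of W7 in the set): FAILS — W6 is a descendant of W7.
Condition 2 (every backdoor path blocked by {W6}):
  P1: open — collider(s) W2 are conditioned on (or have a conditioned descendant) and no non-collider on the path is in the set.
  P2: open — collider(s) W2, W6 are conditioned on (or have a conditioned descendant) and no non-collider on the path is in the set.
  P3: open — collider(s) W6 are conditioned on (or have a conditioned descendant) and no non-collider on the path is in the set.
{W6} does not satisfy the backdoor criterion.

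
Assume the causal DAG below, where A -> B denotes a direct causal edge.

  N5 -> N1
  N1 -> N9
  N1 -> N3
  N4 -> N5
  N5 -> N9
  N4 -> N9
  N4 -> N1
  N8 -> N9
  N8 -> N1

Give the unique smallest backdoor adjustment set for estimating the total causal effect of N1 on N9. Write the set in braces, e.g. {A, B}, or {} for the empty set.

Variables eligible for adjustment (non-descendants of N1, excluding N1 and N9): {N4, N5, N8}.
Backdoor paths from N1 to N9:
  P1: N1 <- N4 -> N5 -> N9
  P2: N1 <- N4 -> N9
  P3: N1 <- N5 <- N4 -> N9
  P4: N1 <- N5 -> N9
  P5: N1 <- N8 -> N9
The empty set is not sufficient: P1 (N1 <- N4 -> N5 -> N9) has no collider blocking it and no conditioned non-collider, so it is open.
Try {N4, N5, N8}:
  P1: blocked at fork node N4 ∈ conditioning set.
  P2: blocked at fork node N4 ∈ conditioning set.
  P3: blocked at chain node N5 ∈ conditioning set.
  P4: blocked at fork node N5 ∈ conditioning set.
  P5: blocked at fork node N8 ∈ conditioning set.
{N4, N5, N8} contains no descendant of N1 and blocks every backdoor path.
Every element of {N4, N5, N8} is needed (dropping N4 leaves P2 open; dropping N5 leaves P4 open; dropping N8 leaves P5 open), so no proper subset is valid.
Among all size-3 subsets of the eligible variables, only {N4, N5, N8} blocks every backdoor path, so it is the unique smallest valid adjustment set.

{N4, N5, N8}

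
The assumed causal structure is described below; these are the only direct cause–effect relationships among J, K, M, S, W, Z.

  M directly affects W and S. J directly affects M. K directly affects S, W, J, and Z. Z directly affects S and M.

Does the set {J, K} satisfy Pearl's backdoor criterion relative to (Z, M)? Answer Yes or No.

Yes

Backdoor paths from Z to M (paths whose first edge points into Z):
  P1: Z <- K -> J -> M
  P2: Z <- K -> S <- M
  P3: Z <- K -> W <- M
Condition 1 (no descendant of Z in the set): holds — descendants of Z are {M, S, W}; none are in {J, K}.
Condition 2 (every backdoor path blocked by {J, K}):
  P1: blocked at fork node K ∈ conditioning set.
  P2: blocked at fork node K ∈ conditioning set.
  P3: blocked at fork node K ∈ conditioning set.
{J, K} satisfies the backdoor criterion.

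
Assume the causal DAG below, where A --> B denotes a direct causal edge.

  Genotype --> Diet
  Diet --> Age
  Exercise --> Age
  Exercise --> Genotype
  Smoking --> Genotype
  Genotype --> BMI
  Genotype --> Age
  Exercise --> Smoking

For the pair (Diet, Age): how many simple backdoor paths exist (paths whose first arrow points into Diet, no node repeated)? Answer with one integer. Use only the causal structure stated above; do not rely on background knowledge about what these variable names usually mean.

A backdoor path from Diet to Age is any simple undirected path whose first edge points into Diet (i.e. leaves Diet via a parent).
Parents of Diet: {Genotype}.
Enumerating:
  P1: Diet <- Genotype <- Exercise -> Age
  P2: Diet <- Genotype <- Smoking <- Exercise -> Age
  P3: Diet <- Genotype -> Age
That exhausts the simple backdoor paths. Count: 3.

3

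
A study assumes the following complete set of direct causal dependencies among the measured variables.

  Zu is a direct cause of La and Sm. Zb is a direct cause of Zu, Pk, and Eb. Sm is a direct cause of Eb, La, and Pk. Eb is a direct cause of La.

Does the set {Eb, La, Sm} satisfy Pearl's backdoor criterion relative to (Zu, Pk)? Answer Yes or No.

No

Backdoor paths from Zu to Pk (paths whose first edge points into Zu):
  P1: Zu <- Zb -> Eb <- Sm -> Pk
  P2: Zu <- Zb -> Eb -> La <- Sm -> Pk
  P3: Zu <- Zb -> Pk
Condition 1 (no descendant of Zu in the set): FAILS — Eb, La, and Sm are descendants of Zu.
Condition 2 (every backdoor path blocked by {Eb, La, Sm}):
  P1: blocked at fork node Sm ∈ conditioning set.
  P2: blocked at chain node Eb ∈ conditioning set.
  P3: open — no interior node is in the conditioning set.
{Eb, La, Sm} does not satisfy the backdoor criterion.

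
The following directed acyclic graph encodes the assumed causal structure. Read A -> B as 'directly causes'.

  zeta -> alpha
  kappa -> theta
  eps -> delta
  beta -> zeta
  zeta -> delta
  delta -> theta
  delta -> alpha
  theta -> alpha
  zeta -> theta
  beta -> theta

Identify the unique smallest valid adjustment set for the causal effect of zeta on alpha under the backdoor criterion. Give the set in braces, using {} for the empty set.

Variables eligible for adjustment (non-descendants of zeta, excluding zeta and alpha): {beta, eps, kappa}.
Backdoor paths from zeta to alpha:
  P1: zeta <- beta -> theta <- delta -> alpha
  P2: zeta <- beta -> theta -> alpha
The empty set is not sufficient: P2 (zeta <- beta -> theta -> alpha) has no collider blocking it and no conditioned non-collider, so it is open.
Try {beta}:
  P1: blocked at fork node beta ∈ conditioning set.
  P2: blocked at fork node beta ∈ conditioning set.
{beta} contains no descendant of zeta and blocks every backdoor path.
No other singleton works — e.g. {kappa} leaves P2 open — so {beta} is the unique smallest valid adjustment set.

{beta}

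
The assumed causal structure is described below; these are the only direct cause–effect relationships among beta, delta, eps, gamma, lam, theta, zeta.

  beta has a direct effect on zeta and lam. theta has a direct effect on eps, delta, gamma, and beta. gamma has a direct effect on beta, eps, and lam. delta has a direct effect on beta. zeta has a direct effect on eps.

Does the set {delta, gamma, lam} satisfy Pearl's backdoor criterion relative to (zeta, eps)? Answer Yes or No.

Backdoor paths from zeta to eps (paths whose first edge points into zeta):
  P1: zeta <- beta <- theta -> gamma -> eps
  P2: zeta <- beta <- theta -> eps
  P3: zeta <- beta <- gamma <- theta -> eps
  P4: zeta <- beta <- gamma -> eps
  P5: zeta <- beta <- delta <- theta -> gamma -> eps
  P6: zeta <- beta <- delta <- theta -> eps
  P7: zeta <- beta -> lam <- gamma <- theta -> eps
  P8: zeta <- beta -> lam <- gamma -> eps
Condition 1 (no descendant of zeta in the set): holds — descendants of zeta are {eps}; none are in {delta, gamma, lam}.
Condition 2 (every backdoor path blocked by {delta, gamma, lam}):
  P1: blocked at chain node gamma ∈ conditioning set.
  P2: open — no interior node is in the conditioning set.
  P3: blocked at chain node gamma ∈ conditioning set.
  P4: blocked at fork node gamma ∈ conditioning set.
  P5: blocked at chain node delta ∈ conditioning set.
  P6: blocked at chain node delta ∈ conditioning set.
  P7: blocked at chain node gamma ∈ conditioning set.
  P8: blocked at fork node gamma ∈ conditioning set.
{delta, gamma, lam} does not satisfy the backdoor criterion.

No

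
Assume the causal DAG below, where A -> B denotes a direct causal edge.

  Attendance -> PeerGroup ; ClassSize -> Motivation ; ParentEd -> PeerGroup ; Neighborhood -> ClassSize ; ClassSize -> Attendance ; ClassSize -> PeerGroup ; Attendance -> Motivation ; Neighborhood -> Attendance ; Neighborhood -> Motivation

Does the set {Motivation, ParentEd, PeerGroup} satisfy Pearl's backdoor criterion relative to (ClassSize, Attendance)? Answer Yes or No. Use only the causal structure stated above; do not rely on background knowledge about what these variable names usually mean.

No

Backdoor paths from ClassSize to Attendance (paths whose first edge points into ClassSize):
  P1: ClassSize <- Neighborhood -> Attendance
  P2: ClassSize <- Neighborhood -> Motivation <- Attendance
Condition 1 (no descendant of ClassSize in the set): FAILS — Motivation and PeerGroup are descendants of ClassSize.
Condition 2 (every backdoor path blocked by {Motivation, ParentEd, PeerGroup}):
  P1: open — no interior node is in the conditioning set.
  P2: open — collider(s) Motivation are conditioned on (or have a conditioned descendant) and no non-collider on the path is in the set.
{Motivation, ParentEd, PeerGroup} does not satisfy the backdoor criterion.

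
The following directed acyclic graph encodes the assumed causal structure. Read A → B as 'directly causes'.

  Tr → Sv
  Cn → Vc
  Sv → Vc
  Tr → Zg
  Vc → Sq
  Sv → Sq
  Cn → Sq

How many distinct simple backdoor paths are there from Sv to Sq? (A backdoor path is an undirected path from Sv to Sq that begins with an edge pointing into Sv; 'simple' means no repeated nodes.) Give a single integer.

A backdoor path from Sv to Sq is any simple undirected path whose first edge points into Sv (i.e. leaves Sv via a parent).
Parents of Sv: {Tr}.
No simple path from any parent of Sv reaches Sq without revisiting Sv, so there are no backdoor paths.

0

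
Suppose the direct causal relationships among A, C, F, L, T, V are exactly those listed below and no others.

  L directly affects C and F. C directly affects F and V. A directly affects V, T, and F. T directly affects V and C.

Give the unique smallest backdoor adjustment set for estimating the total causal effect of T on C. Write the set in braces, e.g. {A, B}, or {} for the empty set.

{}

Variables eligible for adjustment (non-descendants of T, excluding T and C): {A, L}.
Backdoor paths from T to C:
  P1: T <- A -> F <- L -> C
  P2: T <- A -> F <- C
  P3: T <- A -> V <- C
Each backdoor path contains an unconditioned collider, so every path is already blocked with the empty conditioning set:
  P1: blocked at collider F (neither it nor any descendant is in the conditioning set).
  P2: blocked at collider F (neither it nor any descendant is in the conditioning set).
  P3: blocked at collider V (neither it nor any descendant is in the conditioning set).
The empty set is therefore the unique smallest valid set.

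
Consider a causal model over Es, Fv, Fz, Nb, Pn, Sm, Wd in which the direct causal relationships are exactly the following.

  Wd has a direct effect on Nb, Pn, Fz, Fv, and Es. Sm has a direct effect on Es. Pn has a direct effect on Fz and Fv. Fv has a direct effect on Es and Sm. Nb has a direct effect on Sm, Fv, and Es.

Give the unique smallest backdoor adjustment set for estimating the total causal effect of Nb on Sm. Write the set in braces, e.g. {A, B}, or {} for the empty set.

Variables eligible for adjustment (non-descendants of Nb, excluding Nb and Sm): {Fz, Pn, Wd}.
Backdoor paths from Nb to Sm:
  P1: Nb <- Wd -> Pn -> Fv -> Sm
  P2: Nb <- Wd -> Pn -> Fv -> Es <- Sm
  P3: Nb <- Wd -> Fv -> Sm
  P4: Nb <- Wd -> Fv -> Es <- Sm
  P5: Nb <- Wd -> Fz <- Pn -> Fv -> Sm
  P6: Nb <- Wd -> Fz <- Pn -> Fv -> Es <- Sm
  P7: Nb <- Wd -> Es <- Fv -> Sm
  P8: Nb <- Wd -> Es <- Sm
The empty set is not sufficient: P1 (Nb <- Wd -> Pn -> Fv -> Sm) has no collider blocking it and no conditioned non-collider, so it is open.
Try {Wd}:
  P1: blocked at fork node Wd ∈ conditioning set.
  P2: blocked at fork node Wd ∈ conditioning set.
  P3: blocked at fork node Wd ∈ conditioning set.
  P4: blocked at fork node Wd ∈ conditioning set.
  P5: blocked at fork node Wd ∈ conditioning set.
  P6: blocked at fork node Wd ∈ conditioning set.
  P7: blocked at fork node Wd ∈ conditioning set.
  P8: blocked at fork node Wd ∈ conditioning set.
{Wd} contains no descendant of Nb and blocks every backdoor path.
No other singleton works — e.g. {Pn} leaves P3 open — so {Wd} is the unique smallest valid adjustment set.

{Wd}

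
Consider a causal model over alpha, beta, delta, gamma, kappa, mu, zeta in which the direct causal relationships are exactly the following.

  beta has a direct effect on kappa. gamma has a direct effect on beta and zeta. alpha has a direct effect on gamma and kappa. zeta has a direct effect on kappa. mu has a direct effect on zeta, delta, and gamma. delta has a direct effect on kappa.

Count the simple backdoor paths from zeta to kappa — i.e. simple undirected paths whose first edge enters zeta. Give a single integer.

A backdoor path from zeta to kappa is any simple undirected path whose first edge points into zeta (i.e. leaves zeta via a parent).
Parents of zeta: {gamma, mu}.
Enumerating:
  P1: zeta <- mu -> delta -> kappa
  P2: zeta <- mu -> gamma <- alpha -> kappa
  P3: zeta <- mu -> gamma -> beta -> kappa
  P4: zeta <- gamma <- mu -> delta -> kappa
  P5: zeta <- gamma <- alpha -> kappa
  P6: zeta <- gamma -> beta -> kappa
That exhausts the simple backdoor paths. Count: 6.

6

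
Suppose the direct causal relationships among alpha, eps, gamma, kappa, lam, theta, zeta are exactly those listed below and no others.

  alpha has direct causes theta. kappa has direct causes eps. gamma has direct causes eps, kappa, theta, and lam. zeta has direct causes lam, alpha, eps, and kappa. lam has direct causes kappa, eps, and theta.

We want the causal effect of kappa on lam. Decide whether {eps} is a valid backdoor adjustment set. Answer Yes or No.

Backdoor paths from kappa to lam (paths whose first edge points into kappa):
  P1: kappa <- eps -> lam
  P2: kappa <- eps -> zeta <- alpha <- theta -> lam
  P3: kappa <- eps -> zeta <- alpha <- theta -> gamma <- lam
  P4: kappa <- eps -> zeta <- lam
  P5: kappa <- eps -> gamma <- theta -> alpha -> zeta <- lam
  P6: kappa <- eps -> gamma <- theta -> lam
  P7: kappa <- eps -> gamma <- lam
Condition 1 (no descendant of kappa in the set): holds — descendants of kappa are {gamma, lam, zeta}; none are in {eps}.
Condition 2 (every backdoor path blocked by {eps}):
  P1: blocked at fork node eps ∈ conditioning set.
  P2: blocked at fork node eps ∈ conditioning set.
  P3: blocked at fork node eps ∈ conditioning set.
  P4: blocked at fork node eps ∈ conditioning set.
  P5: blocked at fork node eps ∈ conditioning set.
  P6: blocked at fork node eps ∈ conditioning set.
  P7: blocked at fork node eps ∈ conditioning set.
{eps} satisfies the backdoor criterion.

Yes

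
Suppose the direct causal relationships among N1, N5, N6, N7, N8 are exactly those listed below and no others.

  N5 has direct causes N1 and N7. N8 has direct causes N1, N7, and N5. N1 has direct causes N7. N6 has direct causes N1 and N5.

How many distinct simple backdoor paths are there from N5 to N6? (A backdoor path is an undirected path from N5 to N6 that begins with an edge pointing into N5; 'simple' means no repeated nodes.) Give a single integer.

A backdoor path from N5 to N6 is any simple undirected path whose first edge points into N5 (i.e. leaves N5 via a parent).
Parents of N5: {N1, N7}.
Enumerating:
  P1: N5 <- N7 -> N1 -> N6
  P2: N5 <- N7 -> N8 <- N1 -> N6
  P3: N5 <- N1 -> N6
That exhausts the simple backdoor paths. Count: 3.

3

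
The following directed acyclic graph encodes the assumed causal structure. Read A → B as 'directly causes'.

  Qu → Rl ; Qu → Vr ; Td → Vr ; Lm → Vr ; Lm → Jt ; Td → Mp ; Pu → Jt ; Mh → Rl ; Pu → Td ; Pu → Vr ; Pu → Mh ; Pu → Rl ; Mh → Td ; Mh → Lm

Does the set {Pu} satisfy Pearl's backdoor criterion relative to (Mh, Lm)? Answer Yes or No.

Yes

Backdoor paths from Mh to Lm (paths whose first edge points into Mh):
  P1: Mh <- Pu -> Td -> Vr <- Lm
  P2: Mh <- Pu -> Vr <- Lm
  P3: Mh <- Pu -> Rl <- Qu -> Vr <- Lm
  P4: Mh <- Pu -> Jt <- Lm
Condition 1 (no descendant of Mh in the set): holds — descendants of Mh are {Jt, Lm, Mp, Rl, Td, Vr}; none are in {Pu}.
Condition 2 (every backdoor path blocked by {Pu}):
  P1: blocked at fork node Pu ∈ conditioning set.
  P2: blocked at fork node Pu ∈ conditioning set.
  P3: blocked at fork node Pu ∈ conditioning set.
  P4: blocked at fork node Pu ∈ conditioning set.
{Pu} satisfies the backdoor criterion.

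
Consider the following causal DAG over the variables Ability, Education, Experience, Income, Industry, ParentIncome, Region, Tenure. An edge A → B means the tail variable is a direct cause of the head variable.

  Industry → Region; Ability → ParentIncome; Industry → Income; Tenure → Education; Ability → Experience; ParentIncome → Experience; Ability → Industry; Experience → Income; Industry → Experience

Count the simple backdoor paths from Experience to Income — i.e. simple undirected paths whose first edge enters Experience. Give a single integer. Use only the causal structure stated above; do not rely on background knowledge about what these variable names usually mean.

A backdoor path from Experience to Income is any simple undirected path whose first edge points into Experience (i.e. leaves Experience via a parent).
Parents of Experience: {Ability, Industry, ParentIncome}.
Enumerating:
  P1: Experience <- Ability -> Industry -> Income
  P2: Experience <- Industry -> Income
  P3: Experience <- ParentIncome <- Ability -> Industry -> Income
That exhausts the simple backdoor paths. Count: 3.

3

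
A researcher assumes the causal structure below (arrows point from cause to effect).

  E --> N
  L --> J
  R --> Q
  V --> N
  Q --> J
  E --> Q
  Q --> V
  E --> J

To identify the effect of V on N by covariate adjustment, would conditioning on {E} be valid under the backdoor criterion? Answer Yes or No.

Backdoor paths from V to N (paths whose first edge points into V):
  P1: V <- Q <- E -> N
  P2: V <- Q -> J <- E -> N
Condition 1 (no descendant of V in the set): holds — descendants of V are {N}; none are in {E}.
Condition 2 (every backdoor path blocked by {E}):
  P1: blocked at fork node E ∈ conditioning set.
  P2: blocked at collider J (neither it nor any descendant is in the conditioning set).
{E} satisfies the backdoor criterion.

Yes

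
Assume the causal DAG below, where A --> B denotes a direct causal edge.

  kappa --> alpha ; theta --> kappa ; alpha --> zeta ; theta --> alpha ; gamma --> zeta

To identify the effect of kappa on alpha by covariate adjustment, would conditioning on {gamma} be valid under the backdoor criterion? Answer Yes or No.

No

Backdoor paths from kappa to alpha (paths whose first edge points into kappa):
  P1: kappa <- theta -> alpha
Condition 1 (no descendant of kappa in the set): holds — descendants of kappa are {alpha, zeta}; none are in {gamma}.
Condition 2 (every backdoor path blocked by {gamma}):
  P1: open — no interior node is in the conditioning set.
{gamma} does not satisfy the backdoor criterion.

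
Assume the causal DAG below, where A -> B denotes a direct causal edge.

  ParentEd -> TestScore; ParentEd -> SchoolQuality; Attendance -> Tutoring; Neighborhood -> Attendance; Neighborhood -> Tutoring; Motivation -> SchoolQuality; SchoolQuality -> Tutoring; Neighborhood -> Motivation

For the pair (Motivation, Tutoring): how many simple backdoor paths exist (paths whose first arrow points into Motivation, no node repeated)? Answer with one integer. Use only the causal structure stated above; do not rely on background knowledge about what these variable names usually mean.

2

A backdoor path from Motivation to Tutoring is any simple undirected path whose first edge points into Motivation (i.e. leaves Motivation via a parent).
Parents of Motivation: {Neighborhood}.
Enumerating:
  P1: Motivation <- Neighborhood -> Attendance -> Tutoring
  P2: Motivation <- Neighborhood -> Tutoring
That exhausts the simple backdoor paths. Count: 2.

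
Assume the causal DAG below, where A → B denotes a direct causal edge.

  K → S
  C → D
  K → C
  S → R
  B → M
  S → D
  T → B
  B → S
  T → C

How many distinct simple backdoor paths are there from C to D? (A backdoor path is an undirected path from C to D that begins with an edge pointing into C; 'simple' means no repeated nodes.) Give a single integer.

2

A backdoor path from C to D is any simple undirected path whose first edge points into C (i.e. leaves C via a parent).
Parents of C: {K, T}.
Enumerating:
  P1: C <- T -> B -> S -> D
  P2: C <- K -> S -> D
That exhausts the simple backdoor paths. Count: 2.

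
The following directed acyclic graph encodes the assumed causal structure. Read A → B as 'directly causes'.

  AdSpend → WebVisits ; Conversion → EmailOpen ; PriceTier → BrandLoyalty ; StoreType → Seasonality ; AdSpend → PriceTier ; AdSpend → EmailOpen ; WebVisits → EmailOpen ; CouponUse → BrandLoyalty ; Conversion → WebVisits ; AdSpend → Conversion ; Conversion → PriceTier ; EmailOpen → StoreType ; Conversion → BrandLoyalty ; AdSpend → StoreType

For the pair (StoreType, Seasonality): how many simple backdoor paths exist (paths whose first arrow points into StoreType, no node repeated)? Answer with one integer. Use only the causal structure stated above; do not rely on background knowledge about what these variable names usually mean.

A backdoor path from StoreType to Seasonality is any simple undirected path whose first edge points into StoreType (i.e. leaves StoreType via a parent).
Parents of StoreType: {AdSpend, EmailOpen}.
No simple path from any parent of StoreType reaches Seasonality without revisiting StoreType, so there are no backdoor paths.

0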